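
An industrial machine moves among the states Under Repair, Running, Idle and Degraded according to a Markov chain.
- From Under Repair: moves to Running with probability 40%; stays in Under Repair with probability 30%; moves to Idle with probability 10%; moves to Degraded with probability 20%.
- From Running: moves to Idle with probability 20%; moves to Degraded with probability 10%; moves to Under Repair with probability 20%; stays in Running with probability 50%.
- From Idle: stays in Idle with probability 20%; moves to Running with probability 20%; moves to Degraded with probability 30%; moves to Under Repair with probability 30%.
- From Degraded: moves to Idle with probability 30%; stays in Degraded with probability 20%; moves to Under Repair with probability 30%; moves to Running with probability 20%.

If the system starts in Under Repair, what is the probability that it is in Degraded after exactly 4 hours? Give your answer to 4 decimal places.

0.1825

Propagate the distribution vector 4 hours from Under Repair.
After 0 hours: (1.0000, 0.0000, 0.0000, 0.0000)
After 1 hour: (0.3000, 0.4000, 0.1000, 0.2000)
After 2 hours: (0.2600, 0.3800, 0.1900, 0.1700)
After 3 hours: (0.2620, 0.3660, 0.1910, 0.1810)
After 4 hours: (0.2634, 0.3622, 0.1919, 0.1825)
P(in Degraded after 4 hours) = 0.1825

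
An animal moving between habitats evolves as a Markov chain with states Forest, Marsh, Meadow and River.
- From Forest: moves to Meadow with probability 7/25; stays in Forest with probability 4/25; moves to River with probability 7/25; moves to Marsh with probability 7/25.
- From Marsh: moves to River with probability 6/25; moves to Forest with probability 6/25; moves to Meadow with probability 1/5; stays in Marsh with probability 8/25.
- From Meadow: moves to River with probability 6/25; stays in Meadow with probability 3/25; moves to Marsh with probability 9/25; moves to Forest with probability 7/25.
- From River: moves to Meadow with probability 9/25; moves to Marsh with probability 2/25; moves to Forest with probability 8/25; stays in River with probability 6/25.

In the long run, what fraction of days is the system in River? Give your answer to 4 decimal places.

0.2500

Let the stationary distribution be π with π = πP and π_1 + π_2 + π_3 + π_4 = 1.
π_1 = 0.16·π_1 + 0.24·π_2 + 0.28·π_3 + 0.32·π_4
π_2 = 0.28·π_1 + 0.32·π_2 + 0.36·π_3 + 0.08·π_4
π_3 = 0.28·π_1 + 0.2·π_2 + 0.12·π_3 + 0.36·π_4
Solving with the normalization constraint gives π = (0.2497, 0.2596, 0.2407, 0.2500).
So the stationary probability of River is 0.2500.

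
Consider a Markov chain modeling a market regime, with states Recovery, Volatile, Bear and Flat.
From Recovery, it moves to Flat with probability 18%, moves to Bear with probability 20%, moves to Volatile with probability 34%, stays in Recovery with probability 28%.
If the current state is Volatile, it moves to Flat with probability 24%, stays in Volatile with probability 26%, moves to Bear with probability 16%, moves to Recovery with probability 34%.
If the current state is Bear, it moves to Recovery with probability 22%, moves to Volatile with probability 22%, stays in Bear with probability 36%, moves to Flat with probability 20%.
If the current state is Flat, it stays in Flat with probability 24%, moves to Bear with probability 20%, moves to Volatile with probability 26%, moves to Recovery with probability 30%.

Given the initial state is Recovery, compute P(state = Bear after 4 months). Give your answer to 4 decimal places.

Propagate the distribution vector 4 months from Recovery.
After 0 months: (1.0000, 0.0000, 0.0000, 0.0000)
After 1 month: (0.2800, 0.3400, 0.2000, 0.1800)
After 2 months: (0.2920, 0.2744, 0.2184, 0.2152)
After 3 months: (0.2877, 0.2746, 0.2240, 0.2137)
After 4 months: (0.2873, 0.2741, 0.2248, 0.2138)
P(in Bear after 4 months) = 0.2248

0.2248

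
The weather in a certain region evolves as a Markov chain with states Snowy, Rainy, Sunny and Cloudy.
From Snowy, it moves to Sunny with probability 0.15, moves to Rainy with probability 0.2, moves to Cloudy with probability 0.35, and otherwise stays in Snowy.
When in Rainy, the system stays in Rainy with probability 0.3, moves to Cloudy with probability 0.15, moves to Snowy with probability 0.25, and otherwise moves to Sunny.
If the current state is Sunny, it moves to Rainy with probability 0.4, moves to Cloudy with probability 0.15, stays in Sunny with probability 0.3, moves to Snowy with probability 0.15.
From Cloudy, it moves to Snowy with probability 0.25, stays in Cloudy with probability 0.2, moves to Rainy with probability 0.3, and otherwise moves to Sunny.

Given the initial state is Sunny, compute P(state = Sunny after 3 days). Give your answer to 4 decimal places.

0.2565

Propagate the distribution vector 3 days from Sunny.
After 0 days: (0.0000, 0.0000, 1.0000, 0.0000)
After 1 day: (0.1500, 0.4000, 0.3000, 0.1500)
After 2 days: (0.2275, 0.3150, 0.2700, 0.1875)
After 3 days: (0.2344, 0.3043, 0.2565, 0.2049)
P(in Sunny after 3 days) = 0.2565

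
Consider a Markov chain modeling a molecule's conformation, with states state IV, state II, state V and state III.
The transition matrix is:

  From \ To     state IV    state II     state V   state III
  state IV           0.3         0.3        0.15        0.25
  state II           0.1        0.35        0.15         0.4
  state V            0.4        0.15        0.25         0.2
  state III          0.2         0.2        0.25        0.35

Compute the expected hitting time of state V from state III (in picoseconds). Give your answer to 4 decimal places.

Let t(s) be the expected number of picoseconds to first reach state V from state s, with t(state V) = 0. Conditioning on the first picosecond:
t(state IV) = 1 + 0.3·t(state IV) + 0.3·t(state II) + 0.25·t(state III)
t(state II) = 1 + 0.1·t(state IV) + 0.35·t(state II) + 0.4·t(state III)
t(state III) = 1 + 0.2·t(state IV) + 0.2·t(state II) + 0.35·t(state III)
Solving: t(state IV) = 5.4803, t(state II) = 5.3858, t(state III) = 4.8819.
Expected picoseconds from state III to state V: 4.8819.

4.8819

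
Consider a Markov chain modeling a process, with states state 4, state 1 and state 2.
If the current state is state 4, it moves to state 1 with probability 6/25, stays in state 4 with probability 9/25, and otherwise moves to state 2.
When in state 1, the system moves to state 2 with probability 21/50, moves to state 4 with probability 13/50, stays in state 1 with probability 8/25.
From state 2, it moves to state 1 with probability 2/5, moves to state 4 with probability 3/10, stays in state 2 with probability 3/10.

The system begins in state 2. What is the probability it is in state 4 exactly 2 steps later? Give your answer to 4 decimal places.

Sum over the intermediate state after 1 step:
P = P(state 2→state 4)·P(state 4→state 4) + P(state 2→state 1)·P(state 1→state 4) + P(state 2→state 2)·P(state 2→state 4)
  = 0.3×0.36 + 0.4×0.26 + 0.3×0.3
  = 0.1080 + 0.1040 + 0.0900 = 0.3020

0.3020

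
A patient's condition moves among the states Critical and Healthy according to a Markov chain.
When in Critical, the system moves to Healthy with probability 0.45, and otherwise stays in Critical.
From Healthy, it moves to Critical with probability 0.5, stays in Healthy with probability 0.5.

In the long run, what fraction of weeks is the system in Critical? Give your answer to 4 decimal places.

Let the stationary distribution be π with π = πP and π_1 + π_2 = 1.
π_1 = 0.55·π_1 + 0.5·π_2
Solving with the normalization constraint gives π = (0.5263, 0.4737).
So the stationary probability of Critical is 0.5263.

0.5263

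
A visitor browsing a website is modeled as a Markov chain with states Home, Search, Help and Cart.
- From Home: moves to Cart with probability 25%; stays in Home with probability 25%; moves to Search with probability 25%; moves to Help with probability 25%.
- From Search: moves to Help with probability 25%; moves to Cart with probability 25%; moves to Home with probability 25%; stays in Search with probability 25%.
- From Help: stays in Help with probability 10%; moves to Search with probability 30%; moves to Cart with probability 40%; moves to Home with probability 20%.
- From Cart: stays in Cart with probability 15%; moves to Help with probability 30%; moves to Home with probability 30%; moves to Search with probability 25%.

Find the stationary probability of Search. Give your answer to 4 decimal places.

Let the stationary distribution be π with π = πP and π_1 + π_2 + π_3 + π_4 = 1.
π_1 = 0.25·π_1 + 0.25·π_2 + 0.2·π_3 + 0.3·π_4
π_2 = 0.25·π_1 + 0.25·π_2 + 0.3·π_3 + 0.25·π_4
π_3 = 0.25·π_1 + 0.25·π_2 + 0.1·π_3 + 0.3·π_4
Solving with the normalization constraint gives π = (0.2515, 0.2614, 0.2286, 0.2584).
So the stationary probability of Search is 0.2614.

0.2614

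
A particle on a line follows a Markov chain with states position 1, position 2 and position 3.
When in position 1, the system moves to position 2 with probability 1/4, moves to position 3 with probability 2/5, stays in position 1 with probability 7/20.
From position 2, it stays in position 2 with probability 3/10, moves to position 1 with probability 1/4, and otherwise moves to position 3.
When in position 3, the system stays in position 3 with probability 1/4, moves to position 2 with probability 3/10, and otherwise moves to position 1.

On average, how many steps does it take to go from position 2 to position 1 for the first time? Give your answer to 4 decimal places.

Let t(s) be the expected number of steps to first reach position 1 from state s, with t(position 1) = 0. Conditioning on the first step:
t(position 2) = 1 + 0.3·t(position 2) + 0.45·t(position 3)
t(position 3) = 1 + 0.3·t(position 2) + 0.25·t(position 3)
Solving: t(position 2) = 3.0769, t(position 3) = 2.5641.
Expected steps from position 2 to position 1: 3.0769.

3.0769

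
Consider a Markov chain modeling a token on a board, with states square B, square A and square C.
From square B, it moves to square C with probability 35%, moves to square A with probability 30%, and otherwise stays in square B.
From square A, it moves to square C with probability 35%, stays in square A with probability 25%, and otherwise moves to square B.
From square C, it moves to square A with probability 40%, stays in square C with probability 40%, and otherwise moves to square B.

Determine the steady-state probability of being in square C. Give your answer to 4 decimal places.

0.3684

Let the stationary distribution be π with π = πP and π_1 + π_2 + π_3 = 1.
π_1 = 0.35·π_1 + 0.4·π_2 + 0.2·π_3
π_2 = 0.3·π_1 + 0.25·π_2 + 0.4·π_3
Solving with the normalization constraint gives π = (0.3108, 0.3208, 0.3684).
So the stationary probability of square C is 0.3684.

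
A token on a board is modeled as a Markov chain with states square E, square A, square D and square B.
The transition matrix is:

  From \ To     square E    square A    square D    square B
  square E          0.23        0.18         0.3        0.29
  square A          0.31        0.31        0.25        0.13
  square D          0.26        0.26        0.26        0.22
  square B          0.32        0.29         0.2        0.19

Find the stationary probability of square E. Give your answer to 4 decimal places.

Let the stationary distribution be π with π = πP and π_1 + π_2 + π_3 + π_4 = 1.
π_1 = 0.23·π_1 + 0.31·π_2 + 0.26·π_3 + 0.32·π_4
π_2 = 0.18·π_1 + 0.31·π_2 + 0.26·π_3 + 0.29·π_4
π_3 = 0.3·π_1 + 0.25·π_2 + 0.26·π_3 + 0.2·π_4
Solving with the normalization constraint gives π = (0.2771, 0.2570, 0.2559, 0.2100).
So the stationary probability of square E is 0.2771.

0.2771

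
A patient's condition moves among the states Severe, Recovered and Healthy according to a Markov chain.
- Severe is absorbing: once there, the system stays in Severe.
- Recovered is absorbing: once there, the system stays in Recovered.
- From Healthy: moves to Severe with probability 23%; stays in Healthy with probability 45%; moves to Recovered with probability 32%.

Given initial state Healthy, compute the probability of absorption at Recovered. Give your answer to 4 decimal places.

0.5818

Let h(s) be the probability of absorption at Recovered starting from transient state s. Then h(Recovered) = 1 and h(Severe) = 0. By first-step analysis:
h(Healthy) = 0.23·0 + 0.32·1 + 0.45·h(Healthy)
Solving: h(Healthy) = 0.5818.
Starting from Healthy, the probability is 0.5818.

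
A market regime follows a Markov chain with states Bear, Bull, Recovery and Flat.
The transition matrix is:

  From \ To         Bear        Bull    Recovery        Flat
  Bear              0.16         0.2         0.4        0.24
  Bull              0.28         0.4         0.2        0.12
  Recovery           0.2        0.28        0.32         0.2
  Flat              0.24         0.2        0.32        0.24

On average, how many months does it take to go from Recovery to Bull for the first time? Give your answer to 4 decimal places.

Let t(s) be the expected number of months to first reach Bull from state s, with t(Bull) = 0. Conditioning on the first month:
t(Bear) = 1 + 0.16·t(Bear) + 0.4·t(Recovery) + 0.24·t(Flat)
t(Recovery) = 1 + 0.2·t(Bear) + 0.32·t(Recovery) + 0.2·t(Flat)
t(Flat) = 1 + 0.24·t(Bear) + 0.32·t(Recovery) + 0.24·t(Flat)
Solving: t(Bear) = 4.3804, t(Recovery) = 4.0549, t(Flat) = 4.4064.
Expected months from Recovery to Bull: 4.0549.

4.0549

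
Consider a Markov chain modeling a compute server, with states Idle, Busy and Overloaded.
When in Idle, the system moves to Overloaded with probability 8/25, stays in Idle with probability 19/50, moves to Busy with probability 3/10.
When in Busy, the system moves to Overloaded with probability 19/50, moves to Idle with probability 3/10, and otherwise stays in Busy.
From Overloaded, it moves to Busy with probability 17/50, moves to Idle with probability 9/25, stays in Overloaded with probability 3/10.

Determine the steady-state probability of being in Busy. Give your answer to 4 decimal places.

Let the stationary distribution be π with π = πP and π_1 + π_2 + π_3 = 1.
π_1 = 0.38·π_1 + 0.3·π_2 + 0.36·π_3
π_2 = 0.3·π_1 + 0.32·π_2 + 0.34·π_3
Solving with the normalization constraint gives π = (0.3478, 0.3197, 0.3325).
So the stationary probability of Busy is 0.3197.

0.3197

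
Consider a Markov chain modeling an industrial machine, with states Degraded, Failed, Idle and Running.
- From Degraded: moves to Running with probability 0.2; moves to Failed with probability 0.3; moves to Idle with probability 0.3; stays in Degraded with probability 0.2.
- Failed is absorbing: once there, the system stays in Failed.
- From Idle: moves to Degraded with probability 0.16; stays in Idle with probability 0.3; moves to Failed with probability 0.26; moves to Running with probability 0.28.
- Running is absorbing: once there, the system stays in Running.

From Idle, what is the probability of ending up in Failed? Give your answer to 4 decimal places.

Let h(s) be the probability of absorption at Failed starting from transient state s. Then h(Failed) = 1 and h(Running) = 0. By first-step analysis:
h(Degraded) = 0.2·h(Degraded) + 0.3·1 + 0.3·h(Idle) + 0.2·0
h(Idle) = 0.16·h(Degraded) + 0.26·1 + 0.3·h(Idle) + 0.28·0
Solving: h(Degraded) = 0.5625, h(Idle) = 0.5000.
Starting from Idle, the probability is 0.5000.

0.5000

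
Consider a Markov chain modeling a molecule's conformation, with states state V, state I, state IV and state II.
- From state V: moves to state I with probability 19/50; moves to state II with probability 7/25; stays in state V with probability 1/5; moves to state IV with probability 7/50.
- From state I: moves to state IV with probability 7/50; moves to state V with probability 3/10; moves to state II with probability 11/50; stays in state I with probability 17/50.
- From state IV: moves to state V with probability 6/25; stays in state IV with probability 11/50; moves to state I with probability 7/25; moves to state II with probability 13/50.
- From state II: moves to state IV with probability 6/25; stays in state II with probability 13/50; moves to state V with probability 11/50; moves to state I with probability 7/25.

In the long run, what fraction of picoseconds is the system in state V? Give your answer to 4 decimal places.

0.2446

Let the stationary distribution be π with π = πP and π_1 + π_2 + π_3 + π_4 = 1.
π_1 = 0.2·π_1 + 0.3·π_2 + 0.24·π_3 + 0.22·π_4
π_2 = 0.38·π_1 + 0.34·π_2 + 0.28·π_3 + 0.28·π_4
π_3 = 0.14·π_1 + 0.14·π_2 + 0.22·π_3 + 0.24·π_4
Solving with the normalization constraint gives π = (0.2446, 0.3239, 0.1796, 0.2519).
So the stationary probability of state V is 0.2446.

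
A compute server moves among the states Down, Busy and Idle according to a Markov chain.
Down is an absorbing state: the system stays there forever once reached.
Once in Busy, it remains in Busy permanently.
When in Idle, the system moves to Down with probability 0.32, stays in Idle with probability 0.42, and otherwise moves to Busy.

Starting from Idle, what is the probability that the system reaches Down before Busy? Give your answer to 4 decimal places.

0.5517

Let h(s) be the probability of absorption at Down starting from transient state s. Then h(Down) = 1 and h(Busy) = 0. By first-step analysis:
h(Idle) = 0.32·1 + 0.26·0 + 0.42·h(Idle)
Solving: h(Idle) = 0.5517.
Starting from Idle, the probability is 0.5517.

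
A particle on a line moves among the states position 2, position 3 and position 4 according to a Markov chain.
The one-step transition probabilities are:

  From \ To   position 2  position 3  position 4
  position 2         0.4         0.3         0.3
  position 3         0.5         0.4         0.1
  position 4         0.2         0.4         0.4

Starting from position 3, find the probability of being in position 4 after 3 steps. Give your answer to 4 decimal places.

Propagate the distribution vector 3 steps from position 3.
After 0 steps: (0.0000, 1.0000, 0.0000)
After 1 step: (0.5000, 0.4000, 0.1000)
After 2 steps: (0.4200, 0.3500, 0.2300)
After 3 steps: (0.3890, 0.3580, 0.2530)
P(in position 4 after 3 steps) = 0.2530

0.2530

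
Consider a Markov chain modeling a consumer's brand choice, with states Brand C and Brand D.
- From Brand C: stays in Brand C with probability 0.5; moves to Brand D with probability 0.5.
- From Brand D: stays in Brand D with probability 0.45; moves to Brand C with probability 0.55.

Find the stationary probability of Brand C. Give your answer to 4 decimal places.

0.5238

Let the stationary distribution be π with π = πP and π_1 + π_2 = 1.
π_1 = 0.5·π_1 + 0.55·π_2
Solving with the normalization constraint gives π = (0.5238, 0.4762).
So the stationary probability of Brand C is 0.5238.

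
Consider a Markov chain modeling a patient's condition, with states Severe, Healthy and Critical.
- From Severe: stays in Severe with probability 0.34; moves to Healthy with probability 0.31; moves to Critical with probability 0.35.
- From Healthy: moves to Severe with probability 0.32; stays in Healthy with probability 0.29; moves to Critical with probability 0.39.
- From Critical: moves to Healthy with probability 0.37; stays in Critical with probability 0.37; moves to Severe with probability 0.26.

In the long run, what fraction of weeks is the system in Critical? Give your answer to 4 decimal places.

0.3704

Let the stationary distribution be π with π = πP and π_1 + π_2 + π_3 = 1.
π_1 = 0.34·π_1 + 0.32·π_2 + 0.26·π_3
π_2 = 0.31·π_1 + 0.29·π_2 + 0.37·π_3
Solving with the normalization constraint gives π = (0.3039, 0.3257, 0.3704).
So the stationary probability of Critical is 0.3704.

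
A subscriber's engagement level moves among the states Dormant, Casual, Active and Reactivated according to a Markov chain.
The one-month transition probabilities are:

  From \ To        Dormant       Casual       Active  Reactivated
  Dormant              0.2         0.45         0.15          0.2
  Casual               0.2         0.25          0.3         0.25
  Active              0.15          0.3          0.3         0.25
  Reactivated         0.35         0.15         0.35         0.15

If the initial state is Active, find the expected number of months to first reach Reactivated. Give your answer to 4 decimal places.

4.1444

Let t(s) be the expected number of months to first reach Reactivated from state s, with t(Reactivated) = 0. Conditioning on the first month:
t(Dormant) = 1 + 0.2·t(Dormant) + 0.45·t(Casual) + 0.15·t(Active)
t(Casual) = 1 + 0.2·t(Dormant) + 0.25·t(Casual) + 0.3·t(Active)
t(Active) = 1 + 0.15·t(Dormant) + 0.3·t(Casual) + 0.3·t(Active)
Solving: t(Dormant) = 4.3642, t(Casual) = 4.1549, t(Active) = 4.1444.
Expected months from Active to Reactivated: 4.1444.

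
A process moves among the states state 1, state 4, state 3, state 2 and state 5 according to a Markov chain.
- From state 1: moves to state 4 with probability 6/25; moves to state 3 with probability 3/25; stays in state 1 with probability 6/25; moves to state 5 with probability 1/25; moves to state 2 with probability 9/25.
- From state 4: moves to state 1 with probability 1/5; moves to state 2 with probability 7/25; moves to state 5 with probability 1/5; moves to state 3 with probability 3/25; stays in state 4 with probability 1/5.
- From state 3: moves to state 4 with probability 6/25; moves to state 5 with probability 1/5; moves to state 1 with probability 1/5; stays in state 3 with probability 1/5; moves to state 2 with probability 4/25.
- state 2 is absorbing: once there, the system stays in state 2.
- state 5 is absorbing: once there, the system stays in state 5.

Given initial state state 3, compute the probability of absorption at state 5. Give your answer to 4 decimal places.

Let h(s) be the probability of absorption at state 5 starting from transient state s. Then h(state 5) = 1 and h(state 2) = 0. By first-step analysis:
h(state 1) = 0.24·h(state 1) + 0.24·h(state 4) + 0.12·h(state 3) + 0.36·0 + 0.04·1
h(state 4) = 0.2·h(state 1) + 0.2·h(state 4) + 0.12·h(state 3) + 0.28·0 + 0.2·1
h(state 3) = 0.2·h(state 1) + 0.24·h(state 4) + 0.2·h(state 3) + 0.16·0 + 0.2·1
Solving: h(state 1) = 0.2366, h(state 4) = 0.3723, h(state 3) = 0.4208.
Starting from state 3, the probability is 0.4208.

0.4208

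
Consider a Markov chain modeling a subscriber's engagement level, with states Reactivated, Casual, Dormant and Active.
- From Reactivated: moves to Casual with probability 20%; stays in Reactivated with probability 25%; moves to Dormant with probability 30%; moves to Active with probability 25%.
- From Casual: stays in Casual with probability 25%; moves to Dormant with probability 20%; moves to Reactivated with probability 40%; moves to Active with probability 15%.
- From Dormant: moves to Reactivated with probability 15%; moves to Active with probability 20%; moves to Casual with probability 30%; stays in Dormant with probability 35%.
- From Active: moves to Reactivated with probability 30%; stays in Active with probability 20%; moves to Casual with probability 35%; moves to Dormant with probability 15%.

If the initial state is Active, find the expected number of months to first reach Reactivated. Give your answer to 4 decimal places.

3.3349

Let t(s) be the expected number of months to first reach Reactivated from state s, with t(Reactivated) = 0. Conditioning on the first month:
t(Casual) = 1 + 0.25·t(Casual) + 0.2·t(Dormant) + 0.15·t(Active)
t(Dormant) = 1 + 0.3·t(Casual) + 0.35·t(Dormant) + 0.2·t(Active)
t(Active) = 1 + 0.35·t(Casual) + 0.15·t(Dormant) + 0.2·t(Active)
Solving: t(Casual) = 3.0609, t(Dormant) = 3.9773, t(Active) = 3.3349.
Expected months from Active to Reactivated: 3.3349.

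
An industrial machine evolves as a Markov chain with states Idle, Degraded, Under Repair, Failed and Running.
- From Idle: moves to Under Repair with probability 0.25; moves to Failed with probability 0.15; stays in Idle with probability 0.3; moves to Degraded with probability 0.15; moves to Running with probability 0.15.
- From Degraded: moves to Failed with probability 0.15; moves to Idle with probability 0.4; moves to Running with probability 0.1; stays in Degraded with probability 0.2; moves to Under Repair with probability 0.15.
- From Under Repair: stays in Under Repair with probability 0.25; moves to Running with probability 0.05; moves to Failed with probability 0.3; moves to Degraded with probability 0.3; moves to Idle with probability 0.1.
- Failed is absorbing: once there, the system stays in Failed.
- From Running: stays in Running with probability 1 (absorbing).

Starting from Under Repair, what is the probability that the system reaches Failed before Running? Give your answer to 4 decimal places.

0.7339

Let h(s) be the probability of absorption at Failed starting from transient state s. Then h(Failed) = 1 and h(Running) = 0. By first-step analysis:
h(Idle) = 0.3·h(Idle) + 0.15·h(Degraded) + 0.25·h(Under Repair) + 0.15·1 + 0.15·0
h(Degraded) = 0.4·h(Idle) + 0.2·h(Degraded) + 0.15·h(Under Repair) + 0.15·1 + 0.1·0
h(Under Repair) = 0.1·h(Idle) + 0.3·h(Degraded) + 0.25·h(Under Repair) + 0.3·1 + 0.05·0
Solving: h(Idle) = 0.6116, h(Degraded) = 0.6309, h(Under Repair) = 0.7339.
Starting from Under Repair, the probability is 0.7339.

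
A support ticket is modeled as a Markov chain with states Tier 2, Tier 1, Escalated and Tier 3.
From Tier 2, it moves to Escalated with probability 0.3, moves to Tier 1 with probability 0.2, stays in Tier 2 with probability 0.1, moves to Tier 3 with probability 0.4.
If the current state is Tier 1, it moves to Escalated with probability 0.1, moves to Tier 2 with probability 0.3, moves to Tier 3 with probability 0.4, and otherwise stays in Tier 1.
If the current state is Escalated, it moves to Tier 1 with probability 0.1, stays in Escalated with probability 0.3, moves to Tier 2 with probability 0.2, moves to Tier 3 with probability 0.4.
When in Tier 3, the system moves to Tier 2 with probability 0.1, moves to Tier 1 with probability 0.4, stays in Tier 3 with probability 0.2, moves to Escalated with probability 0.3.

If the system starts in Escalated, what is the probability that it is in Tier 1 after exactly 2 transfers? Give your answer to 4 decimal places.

0.2500

Propagate the distribution vector 2 transfers from Escalated.
After 0 transfers: (0.0000, 0.0000, 1.0000, 0.0000)
After 1 transfer: (0.2000, 0.1000, 0.3000, 0.4000)
After 2 transfers: (0.1500, 0.2500, 0.2800, 0.3200)
P(in Tier 1 after 2 transfers) = 0.2500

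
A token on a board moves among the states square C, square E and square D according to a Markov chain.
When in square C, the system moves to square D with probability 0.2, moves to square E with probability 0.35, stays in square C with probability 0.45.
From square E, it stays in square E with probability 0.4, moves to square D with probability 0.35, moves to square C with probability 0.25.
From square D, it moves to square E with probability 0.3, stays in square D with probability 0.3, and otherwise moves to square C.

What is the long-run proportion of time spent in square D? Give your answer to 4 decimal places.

0.2812

Let the stationary distribution be π with π = πP and π_1 + π_2 + π_3 = 1.
π_1 = 0.45·π_1 + 0.25·π_2 + 0.4·π_3
π_2 = 0.35·π_1 + 0.4·π_2 + 0.3·π_3
Solving with the normalization constraint gives π = (0.3652, 0.3536, 0.2812).
So the stationary probability of square D is 0.2812.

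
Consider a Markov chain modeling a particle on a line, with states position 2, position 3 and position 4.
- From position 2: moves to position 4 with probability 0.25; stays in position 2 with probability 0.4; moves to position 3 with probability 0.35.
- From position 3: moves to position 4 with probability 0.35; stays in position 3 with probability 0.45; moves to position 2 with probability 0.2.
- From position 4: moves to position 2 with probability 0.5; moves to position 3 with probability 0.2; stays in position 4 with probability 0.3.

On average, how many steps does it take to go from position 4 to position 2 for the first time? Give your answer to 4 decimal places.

2.3810

Let t(s) be the expected number of steps to first reach position 2 from state s, with t(position 2) = 0. Conditioning on the first step:
t(position 3) = 1 + 0.45·t(position 3) + 0.35·t(position 4)
t(position 4) = 1 + 0.2·t(position 3) + 0.3·t(position 4)
Solving: t(position 3) = 3.3333, t(position 4) = 2.3810.
Expected steps from position 4 to position 2: 2.3810.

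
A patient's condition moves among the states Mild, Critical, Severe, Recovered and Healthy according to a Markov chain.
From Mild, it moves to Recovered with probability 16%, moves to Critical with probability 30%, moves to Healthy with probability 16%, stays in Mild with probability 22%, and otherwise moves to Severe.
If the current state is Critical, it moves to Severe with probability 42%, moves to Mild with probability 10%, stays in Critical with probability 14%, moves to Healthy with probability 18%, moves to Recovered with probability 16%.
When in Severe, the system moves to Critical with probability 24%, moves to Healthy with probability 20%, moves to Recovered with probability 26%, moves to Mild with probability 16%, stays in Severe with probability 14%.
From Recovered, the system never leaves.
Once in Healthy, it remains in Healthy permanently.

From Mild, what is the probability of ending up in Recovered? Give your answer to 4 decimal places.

0.5116

Let h(s) be the probability of absorption at Recovered starting from transient state s. Then h(Recovered) = 1 and h(Healthy) = 0. By first-step analysis:
h(Mild) = 0.22·h(Mild) + 0.3·h(Critical) + 0.16·h(Severe) + 0.16·1 + 0.16·0
h(Critical) = 0.1·h(Mild) + 0.14·h(Critical) + 0.42·h(Severe) + 0.16·1 + 0.18·0
h(Severe) = 0.16·h(Mild) + 0.24·h(Critical) + 0.14·h(Severe) + 0.26·1 + 0.2·0
Solving: h(Mild) = 0.5116, h(Critical) = 0.5090, h(Severe) = 0.5396.
Starting from Mild, the probability is 0.5116.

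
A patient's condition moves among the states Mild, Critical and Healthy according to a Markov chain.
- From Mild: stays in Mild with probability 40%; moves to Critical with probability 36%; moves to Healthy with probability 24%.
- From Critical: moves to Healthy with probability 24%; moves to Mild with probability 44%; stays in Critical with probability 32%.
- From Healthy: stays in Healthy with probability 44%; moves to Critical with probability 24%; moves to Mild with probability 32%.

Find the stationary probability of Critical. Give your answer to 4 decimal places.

0.3115

Let the stationary distribution be π with π = πP and π_1 + π_2 + π_3 = 1.
π_1 = 0.4·π_1 + 0.44·π_2 + 0.32·π_3
π_2 = 0.36·π_1 + 0.32·π_2 + 0.24·π_3
Solving with the normalization constraint gives π = (0.3885, 0.3115, 0.3000).
So the stationary probability of Critical is 0.3115.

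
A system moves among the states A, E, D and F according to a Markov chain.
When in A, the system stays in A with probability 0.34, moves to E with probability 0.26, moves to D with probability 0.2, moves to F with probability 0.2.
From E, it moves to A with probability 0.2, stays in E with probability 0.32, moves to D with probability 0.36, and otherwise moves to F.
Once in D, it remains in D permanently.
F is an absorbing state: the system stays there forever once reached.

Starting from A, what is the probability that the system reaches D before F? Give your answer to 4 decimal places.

0.5786

Let h(s) be the probability of absorption at D starting from transient state s. Then h(D) = 1 and h(F) = 0. By first-step analysis:
h(A) = 0.34·h(A) + 0.26·h(E) + 0.2·1 + 0.2·0
h(E) = 0.2·h(A) + 0.32·h(E) + 0.36·1 + 0.12·0
Solving: h(A) = 0.5786, h(E) = 0.6996.
Starting from A, the probability is 0.5786.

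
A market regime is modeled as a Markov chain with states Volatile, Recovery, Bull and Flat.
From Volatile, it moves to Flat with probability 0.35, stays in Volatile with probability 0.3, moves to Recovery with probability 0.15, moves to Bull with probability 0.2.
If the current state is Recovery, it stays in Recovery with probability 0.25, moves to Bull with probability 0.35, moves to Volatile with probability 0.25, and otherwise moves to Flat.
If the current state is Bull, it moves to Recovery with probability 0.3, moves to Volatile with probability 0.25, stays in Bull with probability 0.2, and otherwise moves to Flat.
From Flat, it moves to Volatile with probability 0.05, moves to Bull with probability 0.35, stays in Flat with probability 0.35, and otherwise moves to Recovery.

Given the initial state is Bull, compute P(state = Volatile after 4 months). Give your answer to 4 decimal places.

0.2054

Propagate the distribution vector 4 months from Bull.
After 0 months: (0.0000, 0.0000, 1.0000, 0.0000)
After 1 month: (0.2500, 0.3000, 0.2000, 0.2500)
After 2 months: (0.2125, 0.2350, 0.2825, 0.2700)
After 3 months: (0.2066, 0.2429, 0.2758, 0.2748)
After 4 months: (0.2054, 0.2431, 0.2776, 0.2739)
P(in Volatile after 4 months) = 0.2054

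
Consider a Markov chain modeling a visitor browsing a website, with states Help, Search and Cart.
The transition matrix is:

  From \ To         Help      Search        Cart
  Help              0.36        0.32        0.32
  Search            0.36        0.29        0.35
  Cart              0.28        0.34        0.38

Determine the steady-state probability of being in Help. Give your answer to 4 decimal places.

0.3320

Let the stationary distribution be π with π = πP and π_1 + π_2 + π_3 = 1.
π_1 = 0.36·π_1 + 0.36·π_2 + 0.28·π_3
π_2 = 0.32·π_1 + 0.29·π_2 + 0.34·π_3
Solving with the normalization constraint gives π = (0.3320, 0.3175, 0.3506).
So the stationary probability of Help is 0.3320.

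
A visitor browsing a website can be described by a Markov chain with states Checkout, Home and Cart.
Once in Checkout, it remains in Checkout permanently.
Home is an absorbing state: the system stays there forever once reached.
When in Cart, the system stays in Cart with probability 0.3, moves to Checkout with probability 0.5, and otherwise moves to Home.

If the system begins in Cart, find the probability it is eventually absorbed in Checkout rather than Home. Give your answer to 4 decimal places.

0.7143

Let h(s) be the probability of absorption at Checkout starting from transient state s. Then h(Checkout) = 1 and h(Home) = 0. By first-step analysis:
h(Cart) = 0.5·1 + 0.2·0 + 0.3·h(Cart)
Solving: h(Cart) = 0.7143.
Starting from Cart, the probability is 0.7143.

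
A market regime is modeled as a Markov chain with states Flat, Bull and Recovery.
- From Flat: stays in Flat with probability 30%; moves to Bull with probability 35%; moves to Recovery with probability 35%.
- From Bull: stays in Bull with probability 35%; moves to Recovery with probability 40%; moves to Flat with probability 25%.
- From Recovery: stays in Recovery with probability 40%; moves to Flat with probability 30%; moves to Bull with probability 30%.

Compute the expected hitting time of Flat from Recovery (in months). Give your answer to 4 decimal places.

Let t(s) be the expected number of months to first reach Flat from state s, with t(Flat) = 0. Conditioning on the first month:
t(Bull) = 1 + 0.35·t(Bull) + 0.4·t(Recovery)
t(Recovery) = 1 + 0.3·t(Bull) + 0.4·t(Recovery)
Solving: t(Bull) = 3.7037, t(Recovery) = 3.5185.
Expected months from Recovery to Flat: 3.5185.

3.5185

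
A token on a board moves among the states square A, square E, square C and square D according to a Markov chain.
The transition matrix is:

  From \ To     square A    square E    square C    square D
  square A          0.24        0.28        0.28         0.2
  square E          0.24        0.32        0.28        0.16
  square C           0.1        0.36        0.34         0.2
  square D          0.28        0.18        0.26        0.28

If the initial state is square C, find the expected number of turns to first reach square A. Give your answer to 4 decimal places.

5.5488

Let t(s) be the expected number of turns to first reach square A from state s, with t(square A) = 0. Conditioning on the first turn:
t(square E) = 1 + 0.32·t(square E) + 0.28·t(square C) + 0.16·t(square D)
t(square C) = 1 + 0.36·t(square E) + 0.34·t(square C) + 0.2·t(square D)
t(square D) = 1 + 0.18·t(square E) + 0.26·t(square C) + 0.28·t(square D)
Solving: t(square E) = 4.8383, t(square C) = 5.5488, t(square D) = 4.6022.
Expected turns from square C to square A: 5.5488.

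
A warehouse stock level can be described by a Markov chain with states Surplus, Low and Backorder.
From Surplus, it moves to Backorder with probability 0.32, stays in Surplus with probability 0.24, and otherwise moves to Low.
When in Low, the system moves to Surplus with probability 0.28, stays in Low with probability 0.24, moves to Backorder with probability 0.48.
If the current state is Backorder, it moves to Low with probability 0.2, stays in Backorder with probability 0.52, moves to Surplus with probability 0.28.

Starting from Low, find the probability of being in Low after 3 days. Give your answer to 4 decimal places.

Propagate the distribution vector 3 days from Low.
After 0 days: (0.0000, 1.0000, 0.0000)
After 1 day: (0.2800, 0.2400, 0.4800)
After 2 days: (0.2688, 0.2768, 0.4544)
After 3 days: (0.2692, 0.2756, 0.4552)
P(in Low after 3 days) = 0.2756

0.2756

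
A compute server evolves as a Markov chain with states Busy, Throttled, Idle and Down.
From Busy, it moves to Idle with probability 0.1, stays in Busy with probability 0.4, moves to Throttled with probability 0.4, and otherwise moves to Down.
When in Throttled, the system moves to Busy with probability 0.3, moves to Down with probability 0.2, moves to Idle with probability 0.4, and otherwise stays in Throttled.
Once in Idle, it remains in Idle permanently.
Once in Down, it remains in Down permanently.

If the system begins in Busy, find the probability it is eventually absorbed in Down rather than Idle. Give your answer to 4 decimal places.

0.4048

Let h(s) be the probability of absorption at Down starting from transient state s. Then h(Down) = 1 and h(Idle) = 0. By first-step analysis:
h(Busy) = 0.4·h(Busy) + 0.4·h(Throttled) + 0.1·0 + 0.1·1
h(Throttled) = 0.3·h(Busy) + 0.1·h(Throttled) + 0.4·0 + 0.2·1
Solving: h(Busy) = 0.4048, h(Throttled) = 0.3571.
Starting from Busy, the probability is 0.4048.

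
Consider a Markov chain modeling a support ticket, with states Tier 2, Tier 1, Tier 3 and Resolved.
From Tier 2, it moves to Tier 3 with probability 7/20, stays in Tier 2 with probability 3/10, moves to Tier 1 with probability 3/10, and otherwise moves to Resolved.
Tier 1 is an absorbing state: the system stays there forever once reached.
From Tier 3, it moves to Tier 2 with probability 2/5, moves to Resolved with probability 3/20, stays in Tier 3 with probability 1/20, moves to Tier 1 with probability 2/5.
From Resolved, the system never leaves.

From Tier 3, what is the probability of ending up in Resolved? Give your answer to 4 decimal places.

Let h(s) be the probability of absorption at Resolved starting from transient state s. Then h(Resolved) = 1 and h(Tier 1) = 0. By first-step analysis:
h(Tier 2) = 0.3·h(Tier 2) + 0.3·0 + 0.35·h(Tier 3) + 0.05·1
h(Tier 3) = 0.4·h(Tier 2) + 0.4·0 + 0.05·h(Tier 3) + 0.15·1
Solving: h(Tier 2) = 0.1905, h(Tier 3) = 0.2381.
Starting from Tier 3, the probability is 0.2381.

0.2381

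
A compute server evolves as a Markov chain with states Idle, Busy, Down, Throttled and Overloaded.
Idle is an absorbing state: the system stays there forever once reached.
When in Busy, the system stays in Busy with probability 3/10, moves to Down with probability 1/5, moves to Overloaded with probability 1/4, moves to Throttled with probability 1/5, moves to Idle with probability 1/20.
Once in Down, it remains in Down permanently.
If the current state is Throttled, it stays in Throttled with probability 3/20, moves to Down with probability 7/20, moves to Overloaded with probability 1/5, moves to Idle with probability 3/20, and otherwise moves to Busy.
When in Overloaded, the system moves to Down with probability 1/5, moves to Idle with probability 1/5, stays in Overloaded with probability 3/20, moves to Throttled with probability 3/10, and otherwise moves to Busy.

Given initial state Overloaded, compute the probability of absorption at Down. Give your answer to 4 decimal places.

Let h(s) be the probability of absorption at Down starting from transient state s. Then h(Down) = 1 and h(Idle) = 0. By first-step analysis:
h(Busy) = 0.05·0 + 0.3·h(Busy) + 0.2·1 + 0.2·h(Throttled) + 0.25·h(Overloaded)
h(Throttled) = 0.15·0 + 0.15·h(Busy) + 0.35·1 + 0.15·h(Throttled) + 0.2·h(Overloaded)
h(Overloaded) = 0.2·0 + 0.15·h(Busy) + 0.2·1 + 0.3·h(Throttled) + 0.15·h(Overloaded)
Solving: h(Busy) = 0.6907, h(Throttled) = 0.6736, h(Overloaded) = 0.5949.
Starting from Overloaded, the probability is 0.5949.

0.5949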